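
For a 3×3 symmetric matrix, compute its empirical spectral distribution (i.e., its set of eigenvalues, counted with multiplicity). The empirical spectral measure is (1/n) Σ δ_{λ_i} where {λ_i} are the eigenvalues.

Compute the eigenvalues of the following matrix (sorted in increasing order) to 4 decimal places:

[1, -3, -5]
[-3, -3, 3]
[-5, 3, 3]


Since M is real symmetric, all three eigenvalues are real; they are the roots of det(λI − M) = λ³ − (tr M) λ² + s λ − det M, where s is the sum of the principal 2×2 minors.
tr M = 1 + (-3) + 3 = 1.
s = (1·(-3) − (-3)²) + (1·3 − (-5)²) + ((-3)·3 − 3²) = -12 + (-22) + (-18) = -52.
det M (expand along row 1) = 1·(-18) − (-3)·6 + (-5)·(-24) = 120.
Characteristic polynomial: λ³ − λ² − 52λ − 120 = 0.
Substitute λ = y + (tr M)/3 = y + 0.333333 to remove the quadratic term: y³ + p·y + q = 0 with p = s − (tr M)²/3 = -52.333333 and q = −2(tr M)³/27 + (tr M)·s/3 − det M = -137.407407.
Three real roots ⇒ use the trigonometric (Viète) form: r = 2√(−p/3) = 8.353309, φ = arccos(3q/(p·r)) = arccos(0.942963) = 0.339376 rad.
y_k = r·cos(φ/3 − 2πk/3) for k = 0, 1, 2 gives y = 8.299916, -3.333333, -4.966583.
λ_k = y_k + 0.333333 gives λ = 8.6332, -3.0000, -4.6332 (check: the sum is 1.0000 = tr M).

Eigenvalues sorted in increasing order: [-4.6332, -3.0000, 8.6332].


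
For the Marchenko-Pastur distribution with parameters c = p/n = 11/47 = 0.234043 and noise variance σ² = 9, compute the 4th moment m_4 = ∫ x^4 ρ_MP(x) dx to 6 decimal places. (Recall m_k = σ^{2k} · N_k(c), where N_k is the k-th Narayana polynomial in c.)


E[X⁴] = σ⁸ (1 + 6c + 6c² + c³) (fourth MP moment). With σ² = 9 (so σ⁸ = 6561) and c = 11/47 = 0.234043: E[X⁴] = 6561 · (1 + 6·0.234043 + 6·(0.234043)² + (0.234043)³) = 6561 · 2.745731.

So E[X^4] = 18014.739220.


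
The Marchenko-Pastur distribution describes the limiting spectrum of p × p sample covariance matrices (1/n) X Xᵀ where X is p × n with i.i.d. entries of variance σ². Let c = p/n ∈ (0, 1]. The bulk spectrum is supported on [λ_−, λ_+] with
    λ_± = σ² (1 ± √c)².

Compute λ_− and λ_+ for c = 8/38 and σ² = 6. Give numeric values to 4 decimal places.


c = 8/38 = 0.210526; √c = 0.458831.
λ_− = σ² (1 − √c)² = 6 · (1 − 0.458831)² = 6 · (0.541169)² = 1.757180.
λ_+ = σ² (1 + √c)² = 6 · (1 + 0.458831)² = 6 · (1.458831)² = 12.769136.

Rounded to 4 decimal places: λ_− ≈ 1.7572, λ_+ ≈ 12.7691.


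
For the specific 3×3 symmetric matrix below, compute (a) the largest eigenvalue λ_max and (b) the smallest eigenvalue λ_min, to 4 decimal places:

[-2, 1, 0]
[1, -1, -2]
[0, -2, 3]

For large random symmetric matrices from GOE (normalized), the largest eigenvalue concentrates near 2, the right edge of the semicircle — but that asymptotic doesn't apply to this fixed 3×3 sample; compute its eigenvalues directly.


Since M is real symmetric, all three eigenvalues are real; they are the roots of det(λI − M) = λ³ − (tr M) λ² + s λ − det M, where s is the sum of the principal 2×2 minors.
tr M = -2 + (-1) + 3 = 0.
s = ((-2)·(-1) − 1²) + ((-2)·3 − 0²) + ((-1)·3 − (-2)²) = 1 + (-6) + (-7) = -12.
det M (expand along row 1) = (-2)·(-7) − 1·3 + 0·(-2) = 11.
Characteristic polynomial: λ³ − 12λ − 11 = 0.
Substitute λ = y + (tr M)/3 = y + 0.000000 to remove the quadratic term: y³ + p·y + q = 0 with p = s − (tr M)²/3 = -12.000000 and q = −2(tr M)³/27 + (tr M)·s/3 − det M = -11.000000.
Three real roots ⇒ use the trigonometric (Viète) form: r = 2√(−p/3) = 4.000000, φ = arccos(3q/(p·r)) = arccos(0.687500) = 0.812756 rad.
y_k = r·cos(φ/3 − 2πk/3) for k = 0, 1, 2 gives y = 3.854102, -1.000000, -2.854102.
λ_k = y_k + 0.000000 gives λ = 3.8541, -1.0000, -2.8541 (check: the sum is 0.0000 = tr M).

Hence λ_max = 3.8541 and λ_min = -2.8541.


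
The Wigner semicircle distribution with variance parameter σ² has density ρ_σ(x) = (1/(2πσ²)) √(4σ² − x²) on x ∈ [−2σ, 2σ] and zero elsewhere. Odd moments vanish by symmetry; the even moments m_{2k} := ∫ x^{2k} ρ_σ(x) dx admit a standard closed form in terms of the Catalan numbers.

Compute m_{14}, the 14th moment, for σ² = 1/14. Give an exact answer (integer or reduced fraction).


By the scaled semicircle moment identity, m_{2k} = σ^{2k} · C_k with k = 7.
C_7 = (1/(k+1)) · C(2k, k) = (1/8) · C(14, 7) = (1/8) · 3432 = 429.
σ^{2k} = (σ²)^k = (1/14)^7 = 1/105413504.

Therefore m_{14} = σ^{14} · C_7 = (1/105413504) · 429 = 429/105413504.


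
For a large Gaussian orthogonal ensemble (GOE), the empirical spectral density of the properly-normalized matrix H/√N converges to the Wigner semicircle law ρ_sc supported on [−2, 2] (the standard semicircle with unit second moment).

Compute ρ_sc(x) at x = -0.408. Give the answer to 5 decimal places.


ρ_sc(x) = (1/(2π)) √(4 − x²). With x = -0.408:
  4 − x² = 4 − (-0.408)² = 4 − 0.166464 = 3.833536.
  √(4 − x²) = 1.957942.
  1/(2π) = 0.159155.
  ρ_sc(-0.408) = 0.159155 · 1.957942 = 0.311616.

Rounded to 5 decimal places: ρ_sc(-0.408) ≈ 0.31162.


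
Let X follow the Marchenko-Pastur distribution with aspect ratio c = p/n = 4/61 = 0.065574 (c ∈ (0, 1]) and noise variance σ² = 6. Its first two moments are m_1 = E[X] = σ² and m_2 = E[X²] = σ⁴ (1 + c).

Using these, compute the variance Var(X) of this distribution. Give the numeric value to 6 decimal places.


m_1 = E[X] = σ² = 6, so m_1² = 36.
m_2 = E[X²] = σ⁴ (1 + c) = 36 · (1 + 0.065574) = 36 · 1.065574 = 38.360656.
(Note m_2 − m_1² simplifies to c · σ⁴ = 0.065574 · 36.)

Var(X) = m_2 − m_1² = 38.360656 − 36 = 2.360656.


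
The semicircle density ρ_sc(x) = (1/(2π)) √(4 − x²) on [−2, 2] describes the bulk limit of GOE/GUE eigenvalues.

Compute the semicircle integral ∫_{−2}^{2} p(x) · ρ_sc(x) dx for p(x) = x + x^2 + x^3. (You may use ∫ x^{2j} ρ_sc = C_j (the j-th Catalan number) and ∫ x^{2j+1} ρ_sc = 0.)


Write p(x) = Σ a_i x^i, split into monomials and integrate each against ρ_sc separately.
Using ∫ x^{2j} ρ_sc = C_j = (1/(j+1)) C(2j, j) (Catalan numbers) and ∫ x^{2j+1} ρ_sc = 0 (odd monomials vanish by symmetry):
  i = 1 (odd): ∫ x^1 ρ_sc = 0 (vanishes)
  i = 2 (even): a_2 · C_{1} = 1 · 1 = 1
  i = 3 (odd): ∫ x^3 ρ_sc = 0 (vanishes)

Summing the contributions: ∫_{−2}^{2} p(x) ρ_sc(x) dx = 1.


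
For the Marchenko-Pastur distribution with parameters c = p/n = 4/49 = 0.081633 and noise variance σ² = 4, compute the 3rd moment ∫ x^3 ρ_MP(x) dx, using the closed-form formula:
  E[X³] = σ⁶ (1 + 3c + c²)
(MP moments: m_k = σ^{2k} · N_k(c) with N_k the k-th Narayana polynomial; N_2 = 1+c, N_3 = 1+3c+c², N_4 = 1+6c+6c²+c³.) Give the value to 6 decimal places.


E[X³] = σ⁶ (1 + 3c + c²) (third MP moment). With σ² = 4 (so σ⁶ = 64) and c = 4/49 = 0.081633: E[X³] = 64 · (1 + 3·0.081633 + (0.081633)²) = 64 · 1.251562.

So E[X^3] = 80.099958.


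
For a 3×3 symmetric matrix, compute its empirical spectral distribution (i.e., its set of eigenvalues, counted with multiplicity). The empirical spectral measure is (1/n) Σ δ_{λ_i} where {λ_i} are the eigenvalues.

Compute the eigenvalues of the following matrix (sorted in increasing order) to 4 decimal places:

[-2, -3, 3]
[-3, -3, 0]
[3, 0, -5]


Since M is real symmetric, all three eigenvalues are real; they are the roots of det(λI − M) = λ³ − (tr M) λ² + s λ − det M, where s is the sum of the principal 2×2 minors.
tr M = -2 + (-3) + (-5) = -10.
s = ((-2)·(-3) − (-3)²) + ((-2)·(-5) − 3²) + ((-3)·(-5) − 0²) = -3 + 1 + 15 = 13.
det M (expand along row 1) = (-2)·15 − (-3)·15 + 3·9 = 42.
Characteristic polynomial: λ³ + 10λ² + 13λ − 42 = 0.
Substitute λ = y + (tr M)/3 = y − 3.333333 to remove the quadratic term: y³ + p·y + q = 0 with p = s − (tr M)²/3 = -20.333333 and q = −2(tr M)³/27 + (tr M)·s/3 − det M = -11.259259.
Three real roots ⇒ use the trigonometric (Viète) form: r = 2√(−p/3) = 5.206833, φ = arccos(3q/(p·r)) = arccos(0.319043) = 1.246077 rad.
y_k = r·cos(φ/3 − 2πk/3) for k = 0, 1, 2 gives y = 4.764104, -0.562486, -4.201617.
λ_k = y_k − 3.333333 gives λ = 1.4308, -3.8958, -7.5350 (check: the sum is -10.0000 = tr M).

Eigenvalues sorted in increasing order: [-7.5350, -3.8958, 1.4308].


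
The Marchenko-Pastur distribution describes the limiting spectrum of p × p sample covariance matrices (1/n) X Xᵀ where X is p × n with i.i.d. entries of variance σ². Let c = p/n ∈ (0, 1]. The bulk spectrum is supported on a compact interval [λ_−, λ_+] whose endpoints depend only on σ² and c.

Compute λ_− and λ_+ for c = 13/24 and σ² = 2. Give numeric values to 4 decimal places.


c = 13/24 = 0.541667; √c = 0.735980.
λ_− = σ² (1 − √c)² = 2 · (1 − 0.735980)² = 2 · (0.264020)² = 0.139413.
λ_+ = σ² (1 + √c)² = 2 · (1 + 0.735980)² = 2 · (1.735980)² = 6.027254.

Rounded to 4 decimal places: λ_− ≈ 0.1394, λ_+ ≈ 6.0273.


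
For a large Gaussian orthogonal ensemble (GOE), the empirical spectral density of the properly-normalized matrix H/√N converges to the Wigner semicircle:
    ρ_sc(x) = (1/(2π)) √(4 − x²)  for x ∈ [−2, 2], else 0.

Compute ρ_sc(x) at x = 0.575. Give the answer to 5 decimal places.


ρ_sc(x) = (1/(2π)) √(4 − x²). With x = 0.575:
  4 − x² = 4 − (0.575)² = 4 − 0.330625 = 3.669375.
  √(4 − x²) = 1.915561.
  1/(2π) = 0.159155.
  ρ_sc(0.575) = 0.159155 · 1.915561 = 0.304871.

Rounded to 5 decimal places: ρ_sc(0.575) ≈ 0.30487.


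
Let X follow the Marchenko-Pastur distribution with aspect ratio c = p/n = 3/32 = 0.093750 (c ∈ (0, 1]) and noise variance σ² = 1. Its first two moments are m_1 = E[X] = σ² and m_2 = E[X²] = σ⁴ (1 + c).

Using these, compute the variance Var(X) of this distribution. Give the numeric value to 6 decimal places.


m_1 = E[X] = σ² = 1, so m_1² = 1.
m_2 = E[X²] = σ⁴ (1 + c) = 1 · (1 + 0.093750) = 1 · 1.093750 = 1.093750.
(Note m_2 − m_1² simplifies to c · σ⁴ = 0.093750 · 1.)

Var(X) = m_2 − m_1² = 1.093750 − 1 = 0.093750.


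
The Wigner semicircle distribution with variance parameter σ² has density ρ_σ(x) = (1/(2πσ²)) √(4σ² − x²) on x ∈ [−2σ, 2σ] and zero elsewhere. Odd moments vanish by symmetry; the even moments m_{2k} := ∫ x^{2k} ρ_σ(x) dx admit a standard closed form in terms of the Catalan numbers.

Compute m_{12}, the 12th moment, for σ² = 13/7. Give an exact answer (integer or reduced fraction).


By the scaled semicircle moment identity, m_{2k} = σ^{2k} · C_k with k = 6.
C_6 = (1/(k+1)) · C(2k, k) = (1/7) · C(12, 6) = (1/7) · 924 = 132.
σ^{2k} = (σ²)^k = (13/7)^6 = 4826809/117649.

Therefore m_{12} = σ^{12} · C_6 = (4826809/117649) · 132 = 637138788/117649.


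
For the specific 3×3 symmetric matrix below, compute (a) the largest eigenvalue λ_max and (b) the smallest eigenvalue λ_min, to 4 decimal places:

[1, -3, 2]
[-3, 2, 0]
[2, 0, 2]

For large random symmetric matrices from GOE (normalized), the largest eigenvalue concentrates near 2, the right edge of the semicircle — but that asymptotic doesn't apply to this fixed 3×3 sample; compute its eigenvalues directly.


Since M is real symmetric, all three eigenvalues are real; they are the roots of det(λI − M) = λ³ − (tr M) λ² + s λ − det M, where s is the sum of the principal 2×2 minors.
tr M = 1 + 2 + 2 = 5.
s = (1·2 − (-3)²) + (1·2 − 2²) + (2·2 − 0²) = -7 + (-2) + 4 = -5.
det M (expand along row 1) = 1·4 − (-3)·(-6) + 2·(-4) = -22.
Characteristic polynomial: λ³ − 5λ² − 5λ + 22 = 0.
Substitute λ = y + (tr M)/3 = y + 1.666667 to remove the quadratic term: y³ + p·y + q = 0 with p = s − (tr M)²/3 = -13.333333 and q = −2(tr M)³/27 + (tr M)·s/3 − det M = 4.407407.
Three real roots ⇒ use the trigonometric (Viète) form: r = 2√(−p/3) = 4.216370, φ = arccos(3q/(p·r)) = arccos(-0.235194) = 1.808215 rad.
y_k = r·cos(φ/3 − 2πk/3) for k = 0, 1, 2 gives y = 3.473388, 0.333333, -3.806722.
λ_k = y_k + 1.666667 gives λ = 5.1401, 2.0000, -2.1401 (check: the sum is 5.0000 = tr M).

Hence λ_max = 5.1401 and λ_min = -2.1401.


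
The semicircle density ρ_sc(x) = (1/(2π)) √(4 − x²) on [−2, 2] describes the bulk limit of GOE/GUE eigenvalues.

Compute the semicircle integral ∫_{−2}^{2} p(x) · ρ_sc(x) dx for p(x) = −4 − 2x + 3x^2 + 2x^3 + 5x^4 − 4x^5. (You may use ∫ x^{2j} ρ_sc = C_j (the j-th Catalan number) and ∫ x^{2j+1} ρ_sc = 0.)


Write p(x) = Σ a_i x^i, split into monomials and integrate each against ρ_sc separately.
Using ∫ x^{2j} ρ_sc = C_j = (1/(j+1)) C(2j, j) (Catalan numbers) and ∫ x^{2j+1} ρ_sc = 0 (odd monomials vanish by symmetry):
  i = 0 (even): a_0 · C_{0} = -4 · 1 = -4
  i = 1 (odd): ∫ x^1 ρ_sc = 0 (vanishes)
  i = 2 (even): a_2 · C_{1} = 3 · 1 = 3
  i = 3 (odd): ∫ x^3 ρ_sc = 0 (vanishes)
  i = 4 (even): a_4 · C_{2} = 5 · 2 = 10
  i = 5 (odd): ∫ x^5 ρ_sc = 0 (vanishes)

Summing the contributions: ∫_{−2}^{2} p(x) ρ_sc(x) dx = (-4) + 3 + 10 = 9.


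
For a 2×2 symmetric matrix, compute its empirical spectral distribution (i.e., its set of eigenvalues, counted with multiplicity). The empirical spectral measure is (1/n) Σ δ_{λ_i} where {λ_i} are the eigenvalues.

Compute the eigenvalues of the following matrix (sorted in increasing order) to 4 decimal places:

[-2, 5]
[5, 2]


Since M is real symmetric, both eigenvalues are real; they are the roots of det(λI − M) = λ² − (tr M) λ + det M.
tr M = -2 + 2 = 0.
det M = (-2)·2 − 5² = -4 − 25 = -29.
Characteristic polynomial: λ² − 29 = 0.
Discriminant Δ = (tr M)² − 4·det M = 0 − (-116) = 116; √Δ = 10.770330.
λ = (tr M ± √Δ)/2 = (0 ± 10.770330)/2, giving (tr M − √Δ)/2 = -5.3852 and (tr M + √Δ)/2 = 5.3852.

Eigenvalues sorted in increasing order: [-5.3852, 5.3852].


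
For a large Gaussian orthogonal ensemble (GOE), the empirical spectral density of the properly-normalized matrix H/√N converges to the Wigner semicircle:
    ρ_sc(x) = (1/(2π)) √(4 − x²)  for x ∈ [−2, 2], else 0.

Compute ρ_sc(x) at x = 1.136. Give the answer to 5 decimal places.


ρ_sc(x) = (1/(2π)) √(4 − x²). With x = 1.136:
  4 − x² = 4 − (1.136)² = 4 − 1.290496 = 2.709504.
  √(4 − x²) = 1.646057.
  1/(2π) = 0.159155.
  ρ_sc(1.136) = 0.159155 · 1.646057 = 0.261978.

Rounded to 5 decimal places: ρ_sc(1.136) ≈ 0.26198.


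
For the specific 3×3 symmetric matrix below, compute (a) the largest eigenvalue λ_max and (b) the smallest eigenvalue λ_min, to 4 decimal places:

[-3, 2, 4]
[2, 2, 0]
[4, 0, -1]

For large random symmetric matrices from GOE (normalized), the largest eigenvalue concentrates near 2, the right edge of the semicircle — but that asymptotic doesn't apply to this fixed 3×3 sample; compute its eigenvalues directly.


Since M is real symmetric, all three eigenvalues are real; they are the roots of det(λI − M) = λ³ − (tr M) λ² + s λ − det M, where s is the sum of the principal 2×2 minors.
tr M = -3 + 2 + (-1) = -2.
s = ((-3)·2 − 2²) + ((-3)·(-1) − 4²) + (2·(-1) − 0²) = -10 + (-13) + (-2) = -25.
det M (expand along row 1) = (-3)·(-2) − 2·(-2) + 4·(-8) = -22.
Characteristic polynomial: λ³ + 2λ² − 25λ + 22 = 0.
Substitute λ = y + (tr M)/3 = y − 0.666667 to remove the quadratic term: y³ + p·y + q = 0 with p = s − (tr M)²/3 = -26.333333 and q = −2(tr M)³/27 + (tr M)·s/3 − det M = 39.259259.
Three real roots ⇒ use the trigonometric (Viète) form: r = 2√(−p/3) = 5.925463, φ = arccos(3q/(p·r)) = arccos(-0.754806) = 2.426154 rad.
y_k = r·cos(φ/3 − 2πk/3) for k = 0, 1, 2 gives y = 4.091096, 1.666667, -5.757762.
λ_k = y_k − 0.666667 gives λ = 3.4244, 1.0000, -6.4244 (check: the sum is -2.0000 = tr M).

Hence λ_max = 3.4244 and λ_min = -6.4244.


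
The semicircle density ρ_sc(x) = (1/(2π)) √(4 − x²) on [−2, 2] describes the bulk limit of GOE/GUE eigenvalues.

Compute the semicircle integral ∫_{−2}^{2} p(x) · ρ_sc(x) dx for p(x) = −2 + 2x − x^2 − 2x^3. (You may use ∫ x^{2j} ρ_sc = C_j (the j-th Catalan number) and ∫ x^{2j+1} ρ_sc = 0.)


Write p(x) = Σ a_i x^i, split into monomials and integrate each against ρ_sc separately.
Using ∫ x^{2j} ρ_sc = C_j = (1/(j+1)) C(2j, j) (Catalan numbers) and ∫ x^{2j+1} ρ_sc = 0 (odd monomials vanish by symmetry):
  i = 0 (even): a_0 · C_{0} = -2 · 1 = -2
  i = 1 (odd): ∫ x^1 ρ_sc = 0 (vanishes)
  i = 2 (even): a_2 · C_{1} = -1 · 1 = -1
  i = 3 (odd): ∫ x^3 ρ_sc = 0 (vanishes)

Summing the contributions: ∫_{−2}^{2} p(x) ρ_sc(x) dx = (-2) + (-1) = -3.


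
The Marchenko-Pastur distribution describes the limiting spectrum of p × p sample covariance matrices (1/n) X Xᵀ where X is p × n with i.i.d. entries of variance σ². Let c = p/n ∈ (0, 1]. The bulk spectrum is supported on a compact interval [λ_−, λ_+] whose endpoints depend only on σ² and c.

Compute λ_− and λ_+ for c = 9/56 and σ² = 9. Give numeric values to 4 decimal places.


c = 9/56 = 0.160714; √c = 0.400892.
λ_− = σ² (1 − √c)² = 9 · (1 − 0.400892)² = 9 · (0.599108)² = 3.230375.
λ_+ = σ² (1 + √c)² = 9 · (1 + 0.400892)² = 9 · (1.400892)² = 17.662482.

Rounded to 4 decimal places: λ_− ≈ 3.2304, λ_+ ≈ 17.6625.


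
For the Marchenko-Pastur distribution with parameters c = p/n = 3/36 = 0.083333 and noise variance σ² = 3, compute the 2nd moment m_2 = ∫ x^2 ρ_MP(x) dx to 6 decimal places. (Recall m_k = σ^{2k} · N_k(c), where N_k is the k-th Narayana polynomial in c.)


E[X²] = σ⁴ (1 + c) (second MP moment). With σ² = 3 (so σ⁴ = 9) and c = 3/36 = 0.083333: E[X²] = 9 · (1 + 0.083333) = 9 · 1.083333.

So E[X^2] = 9.750000.


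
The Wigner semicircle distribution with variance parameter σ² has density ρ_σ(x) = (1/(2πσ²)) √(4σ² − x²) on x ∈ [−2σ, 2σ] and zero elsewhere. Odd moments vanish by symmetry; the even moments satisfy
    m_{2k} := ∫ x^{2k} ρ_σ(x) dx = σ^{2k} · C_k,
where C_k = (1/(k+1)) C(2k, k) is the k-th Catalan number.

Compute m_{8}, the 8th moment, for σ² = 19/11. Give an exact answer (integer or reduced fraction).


By the scaled semicircle moment identity, m_{2k} = σ^{2k} · C_k with k = 4.
C_4 = (1/(k+1)) · C(2k, k) = (1/5) · C(8, 4) = (1/5) · 70 = 14.
σ^{2k} = (σ²)^k = (19/11)^4 = 130321/14641.

Therefore m_{8} = σ^{8} · C_4 = (130321/14641) · 14 = 1824494/14641.


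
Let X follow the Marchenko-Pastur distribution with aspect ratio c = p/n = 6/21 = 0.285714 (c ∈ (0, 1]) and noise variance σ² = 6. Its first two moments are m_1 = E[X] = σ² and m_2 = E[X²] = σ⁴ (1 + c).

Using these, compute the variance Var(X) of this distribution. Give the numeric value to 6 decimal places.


m_1 = E[X] = σ² = 6, so m_1² = 36.
m_2 = E[X²] = σ⁴ (1 + c) = 36 · (1 + 0.285714) = 36 · 1.285714 = 46.285714.
(Note m_2 − m_1² simplifies to c · σ⁴ = 0.285714 · 36.)

Var(X) = m_2 − m_1² = 46.285714 − 36 = 10.285714.


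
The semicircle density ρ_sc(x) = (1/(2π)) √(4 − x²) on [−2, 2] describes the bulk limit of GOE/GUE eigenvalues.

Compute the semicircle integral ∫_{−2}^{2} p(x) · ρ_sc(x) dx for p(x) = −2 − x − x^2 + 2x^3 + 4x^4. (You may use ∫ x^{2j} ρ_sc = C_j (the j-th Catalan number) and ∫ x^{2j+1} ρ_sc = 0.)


Write p(x) = Σ a_i x^i, split into monomials and integrate each against ρ_sc separately.
Using ∫ x^{2j} ρ_sc = C_j = (1/(j+1)) C(2j, j) (Catalan numbers) and ∫ x^{2j+1} ρ_sc = 0 (odd monomials vanish by symmetry):
  i = 0 (even): a_0 · C_{0} = -2 · 1 = -2
  i = 1 (odd): ∫ x^1 ρ_sc = 0 (vanishes)
  i = 2 (even): a_2 · C_{1} = -1 · 1 = -1
  i = 3 (odd): ∫ x^3 ρ_sc = 0 (vanishes)
  i = 4 (even): a_4 · C_{2} = 4 · 2 = 8

Summing the contributions: ∫_{−2}^{2} p(x) ρ_sc(x) dx = (-2) + (-1) + 8 = 5.


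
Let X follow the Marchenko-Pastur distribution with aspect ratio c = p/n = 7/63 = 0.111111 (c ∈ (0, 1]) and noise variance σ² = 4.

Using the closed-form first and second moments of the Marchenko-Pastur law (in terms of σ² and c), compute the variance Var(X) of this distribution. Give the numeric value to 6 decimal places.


Recall the MP moments m_1 = E[X] = σ² and m_2 = E[X²] = σ⁴ (1 + c).
m_1 = E[X] = σ² = 4, so m_1² = 16.
m_2 = E[X²] = σ⁴ (1 + c) = 16 · (1 + 0.111111) = 16 · 1.111111 = 17.777778.
(Note m_2 − m_1² simplifies to c · σ⁴ = 0.111111 · 16.)

Var(X) = m_2 − m_1² = 17.777778 − 16 = 1.777778.


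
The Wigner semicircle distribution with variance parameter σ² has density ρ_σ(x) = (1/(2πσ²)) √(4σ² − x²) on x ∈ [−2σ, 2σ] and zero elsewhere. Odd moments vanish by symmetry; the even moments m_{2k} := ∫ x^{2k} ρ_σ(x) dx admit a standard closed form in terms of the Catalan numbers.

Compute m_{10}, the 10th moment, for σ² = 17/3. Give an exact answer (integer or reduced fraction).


By the scaled semicircle moment identity, m_{2k} = σ^{2k} · C_k with k = 5.
C_5 = (1/(k+1)) · C(2k, k) = (1/6) · C(10, 5) = (1/6) · 252 = 42.
σ^{2k} = (σ²)^k = (17/3)^5 = 1419857/243.

Therefore m_{10} = σ^{10} · C_5 = (1419857/243) · 42 = 19877998/81.


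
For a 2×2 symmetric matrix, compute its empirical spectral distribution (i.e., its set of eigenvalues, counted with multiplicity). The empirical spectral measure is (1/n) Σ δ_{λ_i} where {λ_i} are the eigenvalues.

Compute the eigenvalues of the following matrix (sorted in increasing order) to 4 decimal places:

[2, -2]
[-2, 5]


Since M is real symmetric, both eigenvalues are real; they are the roots of det(λI − M) = λ² − (tr M) λ + det M.
tr M = 2 + 5 = 7.
det M = 2·5 − (-2)² = 10 − 4 = 6.
Characteristic polynomial: λ² − 7λ + 6 = 0.
Discriminant Δ = (tr M)² − 4·det M = 49 − 24 = 25; √Δ = 5.000000.
λ = (tr M ± √Δ)/2 = (7 ± 5.000000)/2, giving (tr M − √Δ)/2 = 1.0000 and (tr M + √Δ)/2 = 6.0000.

Eigenvalues sorted in increasing order: [1.0000, 6.0000].


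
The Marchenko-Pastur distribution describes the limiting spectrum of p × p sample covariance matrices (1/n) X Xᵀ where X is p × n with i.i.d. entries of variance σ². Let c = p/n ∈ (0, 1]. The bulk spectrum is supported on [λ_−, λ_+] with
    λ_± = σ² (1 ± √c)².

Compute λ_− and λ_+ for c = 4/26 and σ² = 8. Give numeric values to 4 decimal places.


c = 4/26 = 0.153846; √c = 0.392232.
λ_− = σ² (1 − √c)² = 8 · (1 − 0.392232)² = 8 · (0.607768)² = 2.955053.
λ_+ = σ² (1 + √c)² = 8 · (1 + 0.392232)² = 8 · (1.392232)² = 15.506486.

Rounded to 4 decimal places: λ_− ≈ 2.9551, λ_+ ≈ 15.5065.


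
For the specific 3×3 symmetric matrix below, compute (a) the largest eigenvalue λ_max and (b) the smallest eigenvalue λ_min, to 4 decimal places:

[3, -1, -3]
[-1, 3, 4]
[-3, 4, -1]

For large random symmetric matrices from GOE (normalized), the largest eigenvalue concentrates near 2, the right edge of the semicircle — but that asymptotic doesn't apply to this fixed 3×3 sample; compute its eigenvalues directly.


Since M is real symmetric, all three eigenvalues are real; they are the roots of det(λI − M) = λ³ − (tr M) λ² + s λ − det M, where s is the sum of the principal 2×2 minors.
tr M = 3 + 3 + (-1) = 5.
s = (3·3 − (-1)²) + (3·(-1) − (-3)²) + (3·(-1) − 4²) = 8 + (-12) + (-19) = -23.
det M (expand along row 1) = 3·(-19) − (-1)·13 + (-3)·5 = -59.
Characteristic polynomial: λ³ − 5λ² − 23λ + 59 = 0.
Substitute λ = y + (tr M)/3 = y + 1.666667 to remove the quadratic term: y³ + p·y + q = 0 with p = s − (tr M)²/3 = -31.333333 and q = −2(tr M)³/27 + (tr M)·s/3 − det M = 11.407407.
Three real roots ⇒ use the trigonometric (Viète) form: r = 2√(−p/3) = 6.463573, φ = arccos(3q/(p·r)) = arccos(-0.168978) = 1.740589 rad.
y_k = r·cos(φ/3 − 2πk/3) for k = 0, 1, 2 gives y = 5.405843, 0.365626, -5.771469.
λ_k = y_k + 1.666667 gives λ = 7.0725, 2.0323, -4.1048 (check: the sum is 5.0000 = tr M).

Hence λ_max = 7.0725 and λ_min = -4.1048.


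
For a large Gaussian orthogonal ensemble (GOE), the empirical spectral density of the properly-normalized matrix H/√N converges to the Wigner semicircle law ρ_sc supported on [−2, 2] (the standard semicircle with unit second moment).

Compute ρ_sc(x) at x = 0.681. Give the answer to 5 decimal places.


ρ_sc(x) = (1/(2π)) √(4 − x²). With x = 0.681:
  4 − x² = 4 − (0.681)² = 4 − 0.463761 = 3.536239.
  √(4 − x²) = 1.880489.
  1/(2π) = 0.159155.
  ρ_sc(0.681) = 0.159155 · 1.880489 = 0.299289.

Rounded to 5 decimal places: ρ_sc(0.681) ≈ 0.29929.


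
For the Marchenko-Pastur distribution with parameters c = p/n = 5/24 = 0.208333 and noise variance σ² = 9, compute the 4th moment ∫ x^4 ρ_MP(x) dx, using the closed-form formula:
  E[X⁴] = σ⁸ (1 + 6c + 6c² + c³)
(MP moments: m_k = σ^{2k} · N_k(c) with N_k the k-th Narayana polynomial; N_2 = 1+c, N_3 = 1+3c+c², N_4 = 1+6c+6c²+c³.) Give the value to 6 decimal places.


E[X⁴] = σ⁸ (1 + 6c + 6c² + c³) (fourth MP moment). With σ² = 9 (so σ⁸ = 6561) and c = 5/24 = 0.208333: E[X⁴] = 6561 · (1 + 6·0.208333 + 6·(0.208333)² + (0.208333)³) = 6561 · 2.519459.

So E[X^4] = 16530.169922.


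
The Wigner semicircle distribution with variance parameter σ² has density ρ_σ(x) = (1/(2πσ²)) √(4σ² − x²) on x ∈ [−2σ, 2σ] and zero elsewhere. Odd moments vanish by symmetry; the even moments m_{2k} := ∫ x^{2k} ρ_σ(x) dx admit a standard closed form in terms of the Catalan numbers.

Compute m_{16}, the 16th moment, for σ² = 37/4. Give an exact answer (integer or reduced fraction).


By the scaled semicircle moment identity, m_{2k} = σ^{2k} · C_k with k = 8.
C_8 = (1/(k+1)) · C(2k, k) = (1/9) · C(16, 8) = (1/9) · 12870 = 1430.
σ^{2k} = (σ²)^k = (37/4)^8 = 3512479453921/65536.

Therefore m_{16} = σ^{16} · C_8 = (3512479453921/65536) · 1430 = 2511422809553515/32768.


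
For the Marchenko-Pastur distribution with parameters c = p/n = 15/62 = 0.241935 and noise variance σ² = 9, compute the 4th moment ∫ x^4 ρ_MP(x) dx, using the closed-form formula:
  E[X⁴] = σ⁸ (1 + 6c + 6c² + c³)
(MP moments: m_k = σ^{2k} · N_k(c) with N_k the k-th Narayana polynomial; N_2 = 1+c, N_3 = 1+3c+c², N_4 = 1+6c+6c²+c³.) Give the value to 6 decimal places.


E[X⁴] = σ⁸ (1 + 6c + 6c² + c³) (fourth MP moment). With σ² = 9 (so σ⁸ = 6561) and c = 15/62 = 0.241935: E[X⁴] = 6561 · (1 + 6·0.241935 + 6·(0.241935)² + (0.241935)³) = 6561 · 2.816971.

So E[X^4] = 18482.144956.


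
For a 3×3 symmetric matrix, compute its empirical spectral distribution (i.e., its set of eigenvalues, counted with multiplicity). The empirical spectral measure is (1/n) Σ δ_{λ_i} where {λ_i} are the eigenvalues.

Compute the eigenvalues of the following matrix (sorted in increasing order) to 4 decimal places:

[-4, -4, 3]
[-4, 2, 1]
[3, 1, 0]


Since M is real symmetric, all three eigenvalues are real; they are the roots of det(λI − M) = λ³ − (tr M) λ² + s λ − det M, where s is the sum of the principal 2×2 minors.
tr M = -4 + 2 + 0 = -2.
s = ((-4)·2 − (-4)²) + ((-4)·0 − 3²) + (2·0 − 1²) = -24 + (-9) + (-1) = -34.
det M (expand along row 1) = (-4)·(-1) − (-4)·(-3) + 3·(-10) = -38.
Characteristic polynomial: λ³ + 2λ² − 34λ + 38 = 0.
Substitute λ = y + (tr M)/3 = y − 0.666667 to remove the quadratic term: y³ + p·y + q = 0 with p = s − (tr M)²/3 = -35.333333 and q = −2(tr M)³/27 + (tr M)·s/3 − det M = 61.259259.
Three real roots ⇒ use the trigonometric (Viète) form: r = 2√(−p/3) = 6.863753, φ = arccos(3q/(p·r)) = arccos(-0.757786) = 2.430710 rad.
y_k = r·cos(φ/3 − 2πk/3) for k = 0, 1, 2 gives y = 4.731371, 1.940581, -6.671952.
λ_k = y_k − 0.666667 gives λ = 4.0647, 1.2739, -7.3386 (check: the sum is -2.0000 = tr M).

Eigenvalues sorted in increasing order: [-7.3386, 1.2739, 4.0647].


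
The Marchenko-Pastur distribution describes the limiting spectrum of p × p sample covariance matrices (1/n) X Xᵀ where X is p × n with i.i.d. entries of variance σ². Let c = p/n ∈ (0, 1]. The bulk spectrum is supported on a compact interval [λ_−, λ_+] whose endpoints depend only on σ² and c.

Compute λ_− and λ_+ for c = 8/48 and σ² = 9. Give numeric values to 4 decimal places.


c = 8/48 = 0.166667; √c = 0.408248.
λ_− = σ² (1 − √c)² = 9 · (1 − 0.408248)² = 9 · (0.591752)² = 3.151531.
λ_+ = σ² (1 + √c)² = 9 · (1 + 0.408248)² = 9 · (1.408248)² = 17.848469.

Rounded to 4 decimal places: λ_− ≈ 3.1515, λ_+ ≈ 17.8485.


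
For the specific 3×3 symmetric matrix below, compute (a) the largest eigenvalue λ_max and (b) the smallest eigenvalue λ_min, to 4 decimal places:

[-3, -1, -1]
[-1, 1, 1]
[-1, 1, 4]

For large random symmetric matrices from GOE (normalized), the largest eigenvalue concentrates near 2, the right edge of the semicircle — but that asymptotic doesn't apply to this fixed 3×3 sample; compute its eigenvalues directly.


Since M is real symmetric, all three eigenvalues are real; they are the roots of det(λI − M) = λ³ − (tr M) λ² + s λ − det M, where s is the sum of the principal 2×2 minors.
tr M = -3 + 1 + 4 = 2.
s = ((-3)·1 − (-1)²) + ((-3)·4 − (-1)²) + (1·4 − 1²) = -4 + (-13) + 3 = -14.
det M (expand along row 1) = (-3)·3 − (-1)·(-3) + (-1)·0 = -12.
Characteristic polynomial: λ³ − 2λ² − 14λ + 12 = 0.
Substitute λ = y + (tr M)/3 = y + 0.666667 to remove the quadratic term: y³ + p·y + q = 0 with p = s − (tr M)²/3 = -15.333333 and q = −2(tr M)³/27 + (tr M)·s/3 − det M = 2.074074.
Three real roots ⇒ use the trigonometric (Viète) form: r = 2√(−p/3) = 4.521553, φ = arccos(3q/(p·r)) = arccos(-0.089747) = 1.660665 rad.
y_k = r·cos(φ/3 − 2πk/3) for k = 0, 1, 2 gives y = 3.846309, 0.135428, -3.981737.
λ_k = y_k + 0.666667 gives λ = 4.5130, 0.8021, -3.3151 (check: the sum is 2.0000 = tr M).

Hence λ_max = 4.5130 and λ_min = -3.3151.


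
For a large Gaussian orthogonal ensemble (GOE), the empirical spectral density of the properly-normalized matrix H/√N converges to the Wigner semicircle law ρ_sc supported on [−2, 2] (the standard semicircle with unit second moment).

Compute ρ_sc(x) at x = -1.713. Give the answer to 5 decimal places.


ρ_sc(x) = (1/(2π)) √(4 − x²). With x = -1.713:
  4 − x² = 4 − (-1.713)² = 4 − 2.934369 = 1.065631.
  √(4 − x²) = 1.032294.
  1/(2π) = 0.159155.
  ρ_sc(-1.713) = 0.159155 · 1.032294 = 0.164295.

Rounded to 5 decimal places: ρ_sc(-1.713) ≈ 0.16429.


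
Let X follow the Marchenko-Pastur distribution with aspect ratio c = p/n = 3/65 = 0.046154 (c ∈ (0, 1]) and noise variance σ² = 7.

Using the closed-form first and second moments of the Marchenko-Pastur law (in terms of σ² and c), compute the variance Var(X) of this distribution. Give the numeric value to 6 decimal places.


Recall the MP moments m_1 = E[X] = σ² and m_2 = E[X²] = σ⁴ (1 + c).
m_1 = E[X] = σ² = 7, so m_1² = 49.
m_2 = E[X²] = σ⁴ (1 + c) = 49 · (1 + 0.046154) = 49 · 1.046154 = 51.261538.
(Note m_2 − m_1² simplifies to c · σ⁴ = 0.046154 · 49.)

Var(X) = m_2 − m_1² = 51.261538 − 49 = 2.261538.


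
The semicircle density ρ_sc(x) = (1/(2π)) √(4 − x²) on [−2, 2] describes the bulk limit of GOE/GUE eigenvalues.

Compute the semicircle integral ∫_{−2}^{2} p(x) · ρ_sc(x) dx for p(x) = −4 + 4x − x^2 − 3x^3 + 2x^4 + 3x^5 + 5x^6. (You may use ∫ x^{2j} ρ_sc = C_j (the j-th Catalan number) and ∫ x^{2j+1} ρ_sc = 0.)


Write p(x) = Σ a_i x^i, split into monomials and integrate each against ρ_sc separately.
Using ∫ x^{2j} ρ_sc = C_j = (1/(j+1)) C(2j, j) (Catalan numbers) and ∫ x^{2j+1} ρ_sc = 0 (odd monomials vanish by symmetry):
  i = 0 (even): a_0 · C_{0} = -4 · 1 = -4
  i = 1 (odd): ∫ x^1 ρ_sc = 0 (vanishes)
  i = 2 (even): a_2 · C_{1} = -1 · 1 = -1
  i = 3 (odd): ∫ x^3 ρ_sc = 0 (vanishes)
  i = 4 (even): a_4 · C_{2} = 2 · 2 = 4
  i = 5 (odd): ∫ x^5 ρ_sc = 0 (vanishes)
  i = 6 (even): a_6 · C_{3} = 5 · 5 = 25

Summing the contributions: ∫_{−2}^{2} p(x) ρ_sc(x) dx = (-4) + (-1) + 4 + 25 = 24.


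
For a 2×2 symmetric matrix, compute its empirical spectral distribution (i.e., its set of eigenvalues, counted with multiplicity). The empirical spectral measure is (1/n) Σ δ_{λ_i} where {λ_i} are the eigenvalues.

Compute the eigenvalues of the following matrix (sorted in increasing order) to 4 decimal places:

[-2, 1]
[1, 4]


Since M is real symmetric, both eigenvalues are real; they are the roots of det(λI − M) = λ² − (tr M) λ + det M.
tr M = -2 + 4 = 2.
det M = (-2)·4 − 1² = -8 − 1 = -9.
Characteristic polynomial: λ² − 2λ − 9 = 0.
Discriminant Δ = (tr M)² − 4·det M = 4 − (-36) = 40; √Δ = 6.324555.
λ = (tr M ± √Δ)/2 = (2 ± 6.324555)/2, giving (tr M − √Δ)/2 = -2.1623 and (tr M + √Δ)/2 = 4.1623.

Eigenvalues sorted in increasing order: [-2.1623, 4.1623].


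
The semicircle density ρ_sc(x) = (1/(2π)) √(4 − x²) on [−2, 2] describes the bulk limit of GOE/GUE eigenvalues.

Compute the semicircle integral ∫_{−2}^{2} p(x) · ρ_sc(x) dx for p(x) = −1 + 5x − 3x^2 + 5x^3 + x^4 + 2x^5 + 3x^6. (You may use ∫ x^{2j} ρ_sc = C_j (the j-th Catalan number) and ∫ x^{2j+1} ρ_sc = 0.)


Write p(x) = Σ a_i x^i, split into monomials and integrate each against ρ_sc separately.
Using ∫ x^{2j} ρ_sc = C_j = (1/(j+1)) C(2j, j) (Catalan numbers) and ∫ x^{2j+1} ρ_sc = 0 (odd monomials vanish by symmetry):
  i = 0 (even): a_0 · C_{0} = -1 · 1 = -1
  i = 1 (odd): ∫ x^1 ρ_sc = 0 (vanishes)
  i = 2 (even): a_2 · C_{1} = -3 · 1 = -3
  i = 3 (odd): ∫ x^3 ρ_sc = 0 (vanishes)
  i = 4 (even): a_4 · C_{2} = 1 · 2 = 2
  i = 5 (odd): ∫ x^5 ρ_sc = 0 (vanishes)
  i = 6 (even): a_6 · C_{3} = 3 · 5 = 15

Summing the contributions: ∫_{−2}^{2} p(x) ρ_sc(x) dx = (-1) + (-3) + 2 + 15 = 13.


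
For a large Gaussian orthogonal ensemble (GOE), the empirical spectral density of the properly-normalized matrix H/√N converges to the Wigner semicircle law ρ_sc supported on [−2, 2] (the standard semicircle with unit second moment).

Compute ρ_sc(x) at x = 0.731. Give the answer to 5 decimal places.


ρ_sc(x) = (1/(2π)) √(4 − x²). With x = 0.731:
  4 − x² = 4 − (0.731)² = 4 − 0.534361 = 3.465639.
  √(4 − x²) = 1.861623.
  1/(2π) = 0.159155.
  ρ_sc(0.731) = 0.159155 · 1.861623 = 0.296286.

Rounded to 5 decimal places: ρ_sc(0.731) ≈ 0.29629.


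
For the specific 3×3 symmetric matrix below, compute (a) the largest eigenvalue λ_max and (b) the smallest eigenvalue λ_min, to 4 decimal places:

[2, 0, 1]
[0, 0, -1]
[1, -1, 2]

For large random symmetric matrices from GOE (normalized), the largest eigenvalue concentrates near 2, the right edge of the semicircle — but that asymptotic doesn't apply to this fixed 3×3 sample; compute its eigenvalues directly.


Since M is real symmetric, all three eigenvalues are real; they are the roots of det(λI − M) = λ³ − (tr M) λ² + s λ − det M, where s is the sum of the principal 2×2 minors.
tr M = 2 + 0 + 2 = 4.
s = (2·0 − 0²) + (2·2 − 1²) + (0·2 − (-1)²) = 0 + 3 + (-1) = 2.
det M (expand along row 1) = 2·(-1) − 0·1 + 1·0 = -2.
Characteristic polynomial: λ³ − 4λ² + 2λ + 2 = 0.
Substitute λ = y + (tr M)/3 = y + 1.333333 to remove the quadratic term: y³ + p·y + q = 0 with p = s − (tr M)²/3 = -3.333333 and q = −2(tr M)³/27 + (tr M)·s/3 − det M = -0.074074.
Three real roots ⇒ use the trigonometric (Viète) form: r = 2√(−p/3) = 2.108185, φ = arccos(3q/(p·r)) = arccos(0.031623) = 1.539168 rad.
y_k = r·cos(φ/3 − 2πk/3) for k = 0, 1, 2 gives y = 1.836753, -0.022226, -1.814528.
λ_k = y_k + 1.333333 gives λ = 3.1701, 1.3111, -0.4812 (check: the sum is 4.0000 = tr M).

Hence λ_max = 3.1701 and λ_min = -0.4812.


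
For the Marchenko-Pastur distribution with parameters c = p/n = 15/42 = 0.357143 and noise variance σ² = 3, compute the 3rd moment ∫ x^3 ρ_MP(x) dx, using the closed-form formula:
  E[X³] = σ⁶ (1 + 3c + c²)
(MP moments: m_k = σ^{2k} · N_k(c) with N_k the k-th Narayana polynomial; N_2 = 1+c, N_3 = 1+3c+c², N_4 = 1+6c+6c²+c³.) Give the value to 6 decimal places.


E[X³] = σ⁶ (1 + 3c + c²) (third MP moment). With σ² = 3 (so σ⁶ = 27) and c = 15/42 = 0.357143: E[X³] = 27 · (1 + 3·0.357143 + (0.357143)²) = 27 · 2.198980.

So E[X^3] = 59.372449.


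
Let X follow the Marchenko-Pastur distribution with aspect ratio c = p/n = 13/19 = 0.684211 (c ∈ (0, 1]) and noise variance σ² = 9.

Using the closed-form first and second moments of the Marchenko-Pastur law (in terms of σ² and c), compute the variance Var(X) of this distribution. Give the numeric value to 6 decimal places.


Recall the MP moments m_1 = E[X] = σ² and m_2 = E[X²] = σ⁴ (1 + c).
m_1 = E[X] = σ² = 9, so m_1² = 81.
m_2 = E[X²] = σ⁴ (1 + c) = 81 · (1 + 0.684211) = 81 · 1.684211 = 136.421053.
(Note m_2 − m_1² simplifies to c · σ⁴ = 0.684211 · 81.)

Var(X) = m_2 − m_1² = 136.421053 − 81 = 55.421053.


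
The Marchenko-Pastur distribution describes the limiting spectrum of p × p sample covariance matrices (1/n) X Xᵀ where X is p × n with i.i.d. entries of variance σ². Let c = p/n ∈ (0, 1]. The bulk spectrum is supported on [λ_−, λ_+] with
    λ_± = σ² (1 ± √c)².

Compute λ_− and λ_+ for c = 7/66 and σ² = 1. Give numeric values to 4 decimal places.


c = 7/66 = 0.106061; √c = 0.325669.
λ_− = σ² (1 − √c)² = 1 · (1 − 0.325669)² = 1 · (0.674331)² = 0.454722.
λ_+ = σ² (1 + √c)² = 1 · (1 + 0.325669)² = 1 · (1.325669)² = 1.757400.

Rounded to 4 decimal places: λ_− ≈ 0.4547, λ_+ ≈ 1.7574.


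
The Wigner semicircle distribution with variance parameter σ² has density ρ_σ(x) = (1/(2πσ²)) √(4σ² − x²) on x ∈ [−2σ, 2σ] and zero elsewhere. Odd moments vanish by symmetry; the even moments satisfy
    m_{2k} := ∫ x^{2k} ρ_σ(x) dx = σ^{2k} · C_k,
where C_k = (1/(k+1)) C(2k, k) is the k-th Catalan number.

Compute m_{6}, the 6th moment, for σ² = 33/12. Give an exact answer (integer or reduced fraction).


By the scaled semicircle moment identity, m_{2k} = σ^{2k} · C_k with k = 3.
C_3 = (1/(k+1)) · C(2k, k) = (1/4) · C(6, 3) = (1/4) · 20 = 5.
σ^{2k} = (σ²)^k = (33/12)^3 = 1331/64.

Therefore m_{6} = σ^{6} · C_3 = (1331/64) · 5 = 6655/64.


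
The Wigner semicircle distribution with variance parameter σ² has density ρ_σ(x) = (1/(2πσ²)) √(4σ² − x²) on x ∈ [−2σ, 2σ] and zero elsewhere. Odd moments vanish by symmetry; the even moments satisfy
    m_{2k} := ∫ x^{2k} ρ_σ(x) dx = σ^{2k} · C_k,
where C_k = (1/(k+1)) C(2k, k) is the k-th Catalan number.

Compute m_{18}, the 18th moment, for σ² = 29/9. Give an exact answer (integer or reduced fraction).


By the scaled semicircle moment identity, m_{2k} = σ^{2k} · C_k with k = 9.
C_9 = (1/(k+1)) · C(2k, k) = (1/10) · C(18, 9) = (1/10) · 48620 = 4862.
σ^{2k} = (σ²)^k = (29/9)^9 = 14507145975869/387420489.

Therefore m_{18} = σ^{18} · C_9 = (14507145975869/387420489) · 4862 = 70533743734675078/387420489.


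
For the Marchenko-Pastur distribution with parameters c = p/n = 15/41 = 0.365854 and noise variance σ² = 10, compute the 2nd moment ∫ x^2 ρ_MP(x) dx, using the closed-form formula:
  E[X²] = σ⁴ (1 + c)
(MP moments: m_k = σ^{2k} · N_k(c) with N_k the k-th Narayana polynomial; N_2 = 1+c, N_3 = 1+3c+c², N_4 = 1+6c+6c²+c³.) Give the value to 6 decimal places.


E[X²] = σ⁴ (1 + c) (second MP moment). With σ² = 10 (so σ⁴ = 100) and c = 15/41 = 0.365854: E[X²] = 100 · (1 + 0.365854) = 100 · 1.365854.

So E[X^2] = 136.585366.


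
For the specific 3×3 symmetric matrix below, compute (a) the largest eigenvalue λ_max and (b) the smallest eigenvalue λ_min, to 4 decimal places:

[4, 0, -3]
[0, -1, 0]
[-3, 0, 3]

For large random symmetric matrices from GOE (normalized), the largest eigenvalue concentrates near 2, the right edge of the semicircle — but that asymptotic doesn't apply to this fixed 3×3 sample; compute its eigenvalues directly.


Since M is real symmetric, all three eigenvalues are real; they are the roots of det(λI − M) = λ³ − (tr M) λ² + s λ − det M, where s is the sum of the principal 2×2 minors.
tr M = 4 + (-1) + 3 = 6.
s = (4·(-1) − 0²) + (4·3 − (-3)²) + ((-1)·3 − 0²) = -4 + 3 + (-3) = -4.
det M (expand along row 1) = 4·(-3) − 0·0 + (-3)·(-3) = -3.
Characteristic polynomial: λ³ − 6λ² − 4λ + 3 = 0.
Substitute λ = y + (tr M)/3 = y + 2.000000 to remove the quadratic term: y³ + p·y + q = 0 with p = s − (tr M)²/3 = -16.000000 and q = −2(tr M)³/27 + (tr M)·s/3 − det M = -21.000000.
Three real roots ⇒ use the trigonometric (Viète) form: r = 2√(−p/3) = 4.618802, φ = arccos(3q/(p·r)) = arccos(0.852494) = 0.550059 rad.
y_k = r·cos(φ/3 − 2πk/3) for k = 0, 1, 2 gives y = 4.541381, -1.541381, -3.000000.
λ_k = y_k + 2.000000 gives λ = 6.5414, 0.4586, -1.0000 (check: the sum is 6.0000 = tr M).

Hence λ_max = 6.5414 and λ_min = -1.0000.
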